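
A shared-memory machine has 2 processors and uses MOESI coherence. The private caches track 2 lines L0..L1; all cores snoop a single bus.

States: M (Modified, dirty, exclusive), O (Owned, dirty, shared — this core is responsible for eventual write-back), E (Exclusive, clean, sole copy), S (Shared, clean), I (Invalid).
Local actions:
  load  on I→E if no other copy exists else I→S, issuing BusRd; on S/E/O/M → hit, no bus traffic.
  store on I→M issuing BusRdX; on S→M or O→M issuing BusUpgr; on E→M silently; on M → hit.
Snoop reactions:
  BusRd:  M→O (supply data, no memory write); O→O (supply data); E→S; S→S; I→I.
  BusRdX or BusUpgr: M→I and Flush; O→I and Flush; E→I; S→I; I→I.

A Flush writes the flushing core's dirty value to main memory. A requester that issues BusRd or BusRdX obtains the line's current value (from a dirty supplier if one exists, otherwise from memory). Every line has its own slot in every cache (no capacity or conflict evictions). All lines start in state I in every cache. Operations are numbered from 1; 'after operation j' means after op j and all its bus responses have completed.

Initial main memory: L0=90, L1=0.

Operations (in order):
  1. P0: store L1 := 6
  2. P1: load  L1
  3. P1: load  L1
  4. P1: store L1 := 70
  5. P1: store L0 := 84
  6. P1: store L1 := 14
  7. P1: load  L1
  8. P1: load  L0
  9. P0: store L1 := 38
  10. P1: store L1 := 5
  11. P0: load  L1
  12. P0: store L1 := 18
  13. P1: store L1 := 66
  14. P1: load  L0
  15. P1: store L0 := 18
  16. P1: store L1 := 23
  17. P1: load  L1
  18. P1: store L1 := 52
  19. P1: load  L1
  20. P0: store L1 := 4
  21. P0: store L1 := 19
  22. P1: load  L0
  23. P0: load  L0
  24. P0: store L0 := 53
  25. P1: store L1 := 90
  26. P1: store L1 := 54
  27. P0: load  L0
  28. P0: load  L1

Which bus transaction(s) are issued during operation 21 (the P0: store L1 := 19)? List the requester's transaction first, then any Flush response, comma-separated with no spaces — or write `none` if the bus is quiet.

[1] P0: store L1 := 6 | P0:M(6), P1:I | bus: BusRdX
[2] P1: load  L1 | P0:O(6), P1:S(6) | bus: BusRd
[3] P1: load  L1 | P0:O(6), P1:S(6) | bus: none
[4] P1: store L1 := 70 | P0:I, P1:M(70) | bus: BusUpgr,Flush
[5] P1: store L0 := 84 | P0:I, P1:M(84) | bus: BusRdX
[6] P1: store L1 := 14 | P0:I, P1:M(14) | bus: none
[7] P1: load  L1 | P0:I, P1:M(14) | bus: none
[8] P1: load  L0 | P0:I, P1:M(84) | bus: none
[9] P0: store L1 := 38 | P0:M(38), P1:I | bus: BusRdX,Flush
[10] P1: store L1 := 5 | P0:I, P1:M(5) | bus: BusRdX,Flush
[11] P0: load  L1 | P0:S(5), P1:O(5) | bus: BusRd
[12] P0: store L1 := 18 | P0:M(18), P1:I | bus: BusUpgr,Flush
[13] P1: store L1 := 66 | P0:I, P1:M(66) | bus: BusRdX,Flush
[14] P1: load  L0 | P0:I, P1:M(84) | bus: none
[15] P1: store L0 := 18 | P0:I, P1:M(18) | bus: none
[16] P1: store L1 := 23 | P0:I, P1:M(23) | bus: none
[17] P1: load  L1 | P0:I, P1:M(23) | bus: none
[18] P1: store L1 := 52 | P0:I, P1:M(52) | bus: none
[19] P1: load  L1 | P0:I, P1:M(52) | bus: none
[20] P0: store L1 := 4 | P0:M(4), P1:I | bus: BusRdX,Flush
[21] P0: store L1 := 19 | P0:M(19), P1:I | bus: none
[22] P1: load  L0 | P0:I, P1:M(18) | bus: none
[23] P0: load  L0 | P0:S(18), P1:O(18) | bus: BusRd
[24] P0: store L0 := 53 | P0:M(53), P1:I | bus: BusUpgr,Flush
[25] P1: store L1 := 90 | P0:I, P1:M(90) | bus: BusRdX,Flush
[26] P1: store L1 := 54 | P0:I, P1:M(54) | bus: none
[27] P0: load  L0 | P0:M(53), P1:I | bus: none
[28] P0: load  L1 | P0:S(54), P1:O(54) | bus: BusRd

bus = none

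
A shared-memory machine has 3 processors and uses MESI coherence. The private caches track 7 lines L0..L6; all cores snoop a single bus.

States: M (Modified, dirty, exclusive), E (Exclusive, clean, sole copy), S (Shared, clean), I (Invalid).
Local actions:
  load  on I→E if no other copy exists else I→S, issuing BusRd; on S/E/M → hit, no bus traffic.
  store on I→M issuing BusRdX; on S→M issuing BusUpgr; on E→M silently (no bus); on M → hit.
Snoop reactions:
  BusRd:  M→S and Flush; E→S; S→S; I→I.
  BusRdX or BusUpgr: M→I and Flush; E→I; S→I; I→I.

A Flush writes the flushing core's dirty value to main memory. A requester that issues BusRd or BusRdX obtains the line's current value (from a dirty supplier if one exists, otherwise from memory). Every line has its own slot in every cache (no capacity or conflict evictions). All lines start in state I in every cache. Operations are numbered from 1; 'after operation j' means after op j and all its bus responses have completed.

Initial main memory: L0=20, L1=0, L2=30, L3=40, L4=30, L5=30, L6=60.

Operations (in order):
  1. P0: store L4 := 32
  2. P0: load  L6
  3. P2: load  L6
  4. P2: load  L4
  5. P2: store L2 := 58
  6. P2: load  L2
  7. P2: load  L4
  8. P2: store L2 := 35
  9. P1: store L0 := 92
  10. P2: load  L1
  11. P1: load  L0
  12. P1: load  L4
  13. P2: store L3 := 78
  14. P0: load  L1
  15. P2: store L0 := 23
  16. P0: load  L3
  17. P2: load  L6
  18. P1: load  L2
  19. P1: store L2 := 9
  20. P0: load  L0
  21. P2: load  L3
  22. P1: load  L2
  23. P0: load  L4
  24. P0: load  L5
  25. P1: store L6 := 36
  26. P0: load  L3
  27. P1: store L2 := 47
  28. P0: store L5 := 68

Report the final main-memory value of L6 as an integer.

memory[L6] = 60

[1] P0: store L4 := 32 | P0:M(32), P1:I, P2:I | bus: BusRdX
[2] P0: load  L6 | P0:E(60), P1:I, P2:I | bus: BusRd
[3] P2: load  L6 | P0:S(60), P1:I, P2:S(60) | bus: BusRd
[4] P2: load  L4 | P0:S(32), P1:I, P2:S(32) | bus: BusRd,Flush
[5] P2: store L2 := 58 | P0:I, P1:I, P2:M(58) | bus: BusRdX
[6] P2: load  L2 | P0:I, P1:I, P2:M(58) | bus: none
[7] P2: load  L4 | P0:S(32), P1:I, P2:S(32) | bus: none
[8] P2: store L2 := 35 | P0:I, P1:I, P2:M(35) | bus: none
[9] P1: store L0 := 92 | P0:I, P1:M(92), P2:I | bus: BusRdX
[10] P2: load  L1 | P0:I, P1:I, P2:E(0) | bus: BusRd
[11] P1: load  L0 | P0:I, P1:M(92), P2:I | bus: none
[12] P1: load  L4 | P0:S(32), P1:S(32), P2:S(32) | bus: BusRd
[13] P2: store L3 := 78 | P0:I, P1:I, P2:M(78) | bus: BusRdX
[14] P0: load  L1 | P0:S(0), P1:I, P2:S(0) | bus: BusRd
[15] P2: store L0 := 23 | P0:I, P1:I, P2:M(23) | bus: BusRdX,Flush
[16] P0: load  L3 | P0:S(78), P1:I, P2:S(78) | bus: BusRd,Flush
[17] P2: load  L6 | P0:S(60), P1:I, P2:S(60) | bus: none
[18] P1: load  L2 | P0:I, P1:S(35), P2:S(35) | bus: BusRd,Flush
[19] P1: store L2 := 9 | P0:I, P1:M(9), P2:I | bus: BusUpgr
[20] P0: load  L0 | P0:S(23), P1:I, P2:S(23) | bus: BusRd,Flush
[21] P2: load  L3 | P0:S(78), P1:I, P2:S(78) | bus: none
[22] P1: load  L2 | P0:I, P1:M(9), P2:I | bus: none
[23] P0: load  L4 | P0:S(32), P1:S(32), P2:S(32) | bus: none
[24] P0: load  L5 | P0:E(30), P1:I, P2:I | bus: BusRd
[25] P1: store L6 := 36 | P0:I, P1:M(36), P2:I | bus: BusRdX
[26] P0: load  L3 | P0:S(78), P1:I, P2:S(78) | bus: none
[27] P1: store L2 := 47 | P0:I, P1:M(47), P2:I | bus: none
[28] P0: store L5 := 68 | P0:M(68), P1:I, P2:I | bus: none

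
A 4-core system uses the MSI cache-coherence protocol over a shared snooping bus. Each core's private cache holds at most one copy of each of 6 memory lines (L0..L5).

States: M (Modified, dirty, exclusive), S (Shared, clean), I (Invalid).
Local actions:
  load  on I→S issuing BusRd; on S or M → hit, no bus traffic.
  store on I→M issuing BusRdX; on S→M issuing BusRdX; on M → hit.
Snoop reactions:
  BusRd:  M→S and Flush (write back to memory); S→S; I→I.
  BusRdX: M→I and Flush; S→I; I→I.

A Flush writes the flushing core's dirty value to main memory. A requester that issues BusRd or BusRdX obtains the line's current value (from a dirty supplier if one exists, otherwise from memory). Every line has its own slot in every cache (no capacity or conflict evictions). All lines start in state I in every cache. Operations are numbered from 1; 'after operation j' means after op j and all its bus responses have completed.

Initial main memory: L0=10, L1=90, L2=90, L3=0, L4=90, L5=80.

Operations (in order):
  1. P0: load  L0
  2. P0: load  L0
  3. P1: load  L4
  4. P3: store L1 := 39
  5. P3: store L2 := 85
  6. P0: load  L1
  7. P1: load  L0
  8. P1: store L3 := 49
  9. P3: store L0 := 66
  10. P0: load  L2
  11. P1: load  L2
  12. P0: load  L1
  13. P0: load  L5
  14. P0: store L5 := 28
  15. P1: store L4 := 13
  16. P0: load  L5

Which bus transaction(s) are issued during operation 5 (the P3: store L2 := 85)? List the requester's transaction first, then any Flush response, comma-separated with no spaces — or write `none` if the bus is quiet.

bus = BusRdX

  op1 P0: load  L0 → S/I/I/I on L0; bus BusRd; mem=10
  op2 P0: load  L0 → S/I/I/I on L0; bus (none); mem=10
  op3 P1: load  L4 → I/S/I/I on L4; bus BusRd; mem=90
  op4 P3: store L1 := 39 → I/I/I/M on L1; bus BusRdX; mem=90
  op5 P3: store L2 := 85 → I/I/I/M on L2; bus BusRdX; mem=90
  op6 P0: load  L1 → S/I/I/S on L1; bus BusRd Flush; mem=39
  op7 P1: load  L0 → S/S/I/I on L0; bus BusRd; mem=10
  op8 P1: store L3 := 49 → I/M/I/I on L3; bus BusRdX; mem=0
  op9 P3: store L0 := 66 → I/I/I/M on L0; bus BusRdX; mem=10
  op10 P0: load  L2 → S/I/I/S on L2; bus BusRd Flush; mem=85
  op11 P1: load  L2 → S/S/I/S on L2; bus BusRd; mem=85
  op12 P0: load  L1 → S/I/I/S on L1; bus (none); mem=39
  op13 P0: load  L5 → S/I/I/I on L5; bus BusRd; mem=80
  op14 P0: store L5 := 28 → M/I/I/I on L5; bus BusRdX; mem=80
  op15 P1: store L4 := 13 → I/M/I/I on L4; bus BusRdX; mem=90
  op16 P0: load  L5 → M/I/I/I on L5; bus (none); mem=80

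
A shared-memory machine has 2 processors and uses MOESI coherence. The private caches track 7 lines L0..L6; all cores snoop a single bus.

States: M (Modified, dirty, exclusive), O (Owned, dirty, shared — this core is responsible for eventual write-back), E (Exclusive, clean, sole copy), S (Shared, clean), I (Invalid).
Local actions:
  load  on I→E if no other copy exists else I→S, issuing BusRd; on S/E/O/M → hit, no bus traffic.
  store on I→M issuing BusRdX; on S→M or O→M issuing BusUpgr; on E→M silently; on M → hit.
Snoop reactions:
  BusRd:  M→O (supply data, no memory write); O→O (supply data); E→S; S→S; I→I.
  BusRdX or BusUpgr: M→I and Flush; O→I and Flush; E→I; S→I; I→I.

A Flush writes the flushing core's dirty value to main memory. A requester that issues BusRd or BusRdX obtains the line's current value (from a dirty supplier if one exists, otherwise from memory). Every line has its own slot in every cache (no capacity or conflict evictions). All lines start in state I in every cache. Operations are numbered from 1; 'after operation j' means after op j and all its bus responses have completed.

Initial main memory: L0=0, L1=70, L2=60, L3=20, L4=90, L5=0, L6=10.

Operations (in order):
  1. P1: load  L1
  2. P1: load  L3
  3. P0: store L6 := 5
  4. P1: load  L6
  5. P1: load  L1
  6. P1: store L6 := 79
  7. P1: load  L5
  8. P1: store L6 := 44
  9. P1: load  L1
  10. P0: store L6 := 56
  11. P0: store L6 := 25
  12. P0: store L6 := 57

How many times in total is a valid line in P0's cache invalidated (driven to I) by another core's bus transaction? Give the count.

invalidations = 1

[1] P1: load  L1 | P0:I, P1:E(70) | bus: BusRd
[2] P1: load  L3 | P0:I, P1:E(20) | bus: BusRd
[3] P0: store L6 := 5 | P0:M(5), P1:I | bus: BusRdX
[4] P1: load  L6 | P0:O(5), P1:S(5) | bus: BusRd
[5] P1: load  L1 | P0:I, P1:E(70) | bus: none
[6] P1: store L6 := 79 | P0:I, P1:M(79) | bus: BusUpgr,Flush
[7] P1: load  L5 | P0:I, P1:E(0) | bus: BusRd
[8] P1: store L6 := 44 | P0:I, P1:M(44) | bus: none
[9] P1: load  L1 | P0:I, P1:E(70) | bus: none
[10] P0: store L6 := 56 | P0:M(56), P1:I | bus: BusRdX,Flush
[11] P0: store L6 := 25 | P0:M(25), P1:I | bus: none
[12] P0: store L6 := 57 | P0:M(57), P1:I | bus: none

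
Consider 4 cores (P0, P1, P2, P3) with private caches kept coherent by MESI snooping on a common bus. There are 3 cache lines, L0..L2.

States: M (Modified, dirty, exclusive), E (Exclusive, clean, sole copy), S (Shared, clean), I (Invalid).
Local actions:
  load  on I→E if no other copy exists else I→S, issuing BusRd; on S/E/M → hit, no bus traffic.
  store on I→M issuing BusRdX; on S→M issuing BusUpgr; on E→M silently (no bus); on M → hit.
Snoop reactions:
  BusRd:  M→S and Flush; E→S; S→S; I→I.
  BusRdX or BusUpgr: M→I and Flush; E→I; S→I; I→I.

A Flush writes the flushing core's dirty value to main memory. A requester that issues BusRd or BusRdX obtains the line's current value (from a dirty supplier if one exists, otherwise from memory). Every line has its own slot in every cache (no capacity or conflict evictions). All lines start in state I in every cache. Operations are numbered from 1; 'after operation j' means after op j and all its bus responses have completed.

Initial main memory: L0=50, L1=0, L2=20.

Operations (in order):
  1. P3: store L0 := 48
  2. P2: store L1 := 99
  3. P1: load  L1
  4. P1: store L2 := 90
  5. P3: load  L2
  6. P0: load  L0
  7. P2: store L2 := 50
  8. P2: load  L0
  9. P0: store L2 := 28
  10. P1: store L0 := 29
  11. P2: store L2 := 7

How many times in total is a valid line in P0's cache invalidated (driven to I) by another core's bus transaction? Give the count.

invalidations = 2

1. P3: store L0 := 48  bus=[BusRdX]  L0: P0=I P1=I P2=I P3=M  mem[L0]=50
2. P2: store L1 := 99  bus=[BusRdX]  L1: P0=I P1=I P2=M P3=I  mem[L1]=0
3. P1: load  L1  bus=[BusRd,Flush]  L1: P0=I P1=S P2=S P3=I  mem[L1]=99
4. P1: store L2 := 90  bus=[BusRdX]  L2: P0=I P1=M P2=I P3=I  mem[L2]=20
5. P3: load  L2  bus=[BusRd,Flush]  L2: P0=I P1=S P2=I P3=S  mem[L2]=90
6. P0: load  L0  bus=[BusRd,Flush]  L0: P0=S P1=I P2=I P3=S  mem[L0]=48
7. P2: store L2 := 50  bus=[BusRdX]  L2: P0=I P1=I P2=M P3=I  mem[L2]=90
8. P2: load  L0  bus=[BusRd]  L0: P0=S P1=I P2=S P3=S  mem[L0]=48
9. P0: store L2 := 28  bus=[BusRdX,Flush]  L2: P0=M P1=I P2=I P3=I  mem[L2]=50
10. P1: store L0 := 29  bus=[BusRdX]  L0: P0=I P1=M P2=I P3=I  mem[L0]=48
11. P2: store L2 := 7  bus=[BusRdX,Flush]  L2: P0=I P1=I P2=M P3=I  mem[L2]=28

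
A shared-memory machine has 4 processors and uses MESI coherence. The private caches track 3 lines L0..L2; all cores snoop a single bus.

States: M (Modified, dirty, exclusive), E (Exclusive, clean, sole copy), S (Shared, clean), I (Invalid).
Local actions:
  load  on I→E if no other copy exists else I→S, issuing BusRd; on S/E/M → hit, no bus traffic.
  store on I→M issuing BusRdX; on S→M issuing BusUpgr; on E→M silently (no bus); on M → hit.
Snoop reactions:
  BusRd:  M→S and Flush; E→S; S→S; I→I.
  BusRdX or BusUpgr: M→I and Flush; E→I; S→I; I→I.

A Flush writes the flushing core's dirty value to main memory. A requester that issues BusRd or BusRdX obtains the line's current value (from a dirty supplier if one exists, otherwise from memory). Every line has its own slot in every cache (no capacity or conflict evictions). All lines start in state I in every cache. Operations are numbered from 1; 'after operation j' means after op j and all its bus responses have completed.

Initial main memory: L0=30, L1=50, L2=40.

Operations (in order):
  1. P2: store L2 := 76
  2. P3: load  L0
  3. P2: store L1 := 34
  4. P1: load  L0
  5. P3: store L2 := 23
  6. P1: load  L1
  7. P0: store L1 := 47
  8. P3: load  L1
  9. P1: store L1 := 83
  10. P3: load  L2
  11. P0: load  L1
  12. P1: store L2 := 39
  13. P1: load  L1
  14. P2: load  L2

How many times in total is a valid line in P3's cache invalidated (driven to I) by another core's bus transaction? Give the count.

step 1: P2: store L2 := 76  ⟶  IIMI  (L2)  txn=BusRdX  M[L2]=40
step 2: P3: load  L0  ⟶  IIIE  (L0)  txn=BusRd  M[L0]=30
step 3: P2: store L1 := 34  ⟶  IIMI  (L1)  txn=BusRdX  M[L1]=50
step 4: P1: load  L0  ⟶  ISIS  (L0)  txn=BusRd  M[L0]=30
step 5: P3: store L2 := 23  ⟶  IIIM  (L2)  txn=BusRdX+Flush  M[L2]=76
step 6: P1: load  L1  ⟶  ISSI  (L1)  txn=BusRd+Flush  M[L1]=34
step 7: P0: store L1 := 47  ⟶  MIII  (L1)  txn=BusRdX  M[L1]=34
step 8: P3: load  L1  ⟶  SIIS  (L1)  txn=BusRd+Flush  M[L1]=47
step 9: P1: store L1 := 83  ⟶  IMII  (L1)  txn=BusRdX  M[L1]=47
step 10: P3: load  L2  ⟶  IIIM  (L2)  txn=∅  M[L2]=76
step 11: P0: load  L1  ⟶  SSII  (L1)  txn=BusRd+Flush  M[L1]=83
step 12: P1: store L2 := 39  ⟶  IMII  (L2)  txn=BusRdX+Flush  M[L2]=23
step 13: P1: load  L1  ⟶  SSII  (L1)  txn=∅  M[L1]=83
step 14: P2: load  L2  ⟶  ISSI  (L2)  txn=BusRd+Flush  M[L2]=39

invalidations = 2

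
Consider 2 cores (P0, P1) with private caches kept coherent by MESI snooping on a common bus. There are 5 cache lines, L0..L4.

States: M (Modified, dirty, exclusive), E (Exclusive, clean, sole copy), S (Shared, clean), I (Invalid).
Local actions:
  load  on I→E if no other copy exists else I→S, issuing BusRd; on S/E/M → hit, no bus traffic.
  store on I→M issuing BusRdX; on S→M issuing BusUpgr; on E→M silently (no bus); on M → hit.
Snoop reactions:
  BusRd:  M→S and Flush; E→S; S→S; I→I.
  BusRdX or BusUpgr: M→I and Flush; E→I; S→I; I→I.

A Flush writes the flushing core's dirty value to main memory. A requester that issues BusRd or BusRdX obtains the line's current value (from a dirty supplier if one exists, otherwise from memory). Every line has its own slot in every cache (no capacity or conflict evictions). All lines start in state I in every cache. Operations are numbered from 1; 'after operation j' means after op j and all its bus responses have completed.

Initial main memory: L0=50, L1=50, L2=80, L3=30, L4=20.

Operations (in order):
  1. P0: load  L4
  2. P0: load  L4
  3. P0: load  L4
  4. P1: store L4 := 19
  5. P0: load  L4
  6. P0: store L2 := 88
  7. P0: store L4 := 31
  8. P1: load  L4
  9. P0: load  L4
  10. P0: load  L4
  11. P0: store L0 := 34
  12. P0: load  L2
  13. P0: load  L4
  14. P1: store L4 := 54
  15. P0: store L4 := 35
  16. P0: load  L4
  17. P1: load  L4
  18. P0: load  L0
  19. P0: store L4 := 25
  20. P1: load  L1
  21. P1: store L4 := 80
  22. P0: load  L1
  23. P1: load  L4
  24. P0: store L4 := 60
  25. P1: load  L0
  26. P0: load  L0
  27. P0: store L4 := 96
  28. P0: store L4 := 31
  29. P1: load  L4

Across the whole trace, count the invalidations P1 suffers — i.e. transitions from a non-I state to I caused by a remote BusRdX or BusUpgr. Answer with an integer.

  op1 P0: load  L4 → E/I on L4; bus BusRd; mem=20
  op2 P0: load  L4 → E/I on L4; bus (none); mem=20
  op3 P0: load  L4 → E/I on L4; bus (none); mem=20
  op4 P1: store L4 := 19 → I/M on L4; bus BusRdX; mem=20
  op5 P0: load  L4 → S/S on L4; bus BusRd Flush; mem=19
  op6 P0: store L2 := 88 → M/I on L2; bus BusRdX; mem=80
  op7 P0: store L4 := 31 → M/I on L4; bus BusUpgr; mem=19
  op8 P1: load  L4 → S/S on L4; bus BusRd Flush; mem=31
  op9 P0: load  L4 → S/S on L4; bus (none); mem=31
  op10 P0: load  L4 → S/S on L4; bus (none); mem=31
  op11 P0: store L0 := 34 → M/I on L0; bus BusRdX; mem=50
  op12 P0: load  L2 → M/I on L2; bus (none); mem=80
  op13 P0: load  L4 → S/S on L4; bus (none); mem=31
  op14 P1: store L4 := 54 → I/M on L4; bus BusUpgr; mem=31
  op15 P0: store L4 := 35 → M/I on L4; bus BusRdX Flush; mem=54
  op16 P0: load  L4 → M/I on L4; bus (none); mem=54
  op17 P1: load  L4 → S/S on L4; bus BusRd Flush; mem=35
  op18 P0: load  L0 → M/I on L0; bus (none); mem=50
  op19 P0: store L4 := 25 → M/I on L4; bus BusUpgr; mem=35
  op20 P1: load  L1 → I/E on L1; bus BusRd; mem=50
  op21 P1: store L4 := 80 → I/M on L4; bus BusRdX Flush; mem=25
  op22 P0: load  L1 → S/S on L1; bus BusRd; mem=50
  op23 P1: load  L4 → I/M on L4; bus (none); mem=25
  op24 P0: store L4 := 60 → M/I on L4; bus BusRdX Flush; mem=80
  op25 P1: load  L0 → S/S on L0; bus BusRd Flush; mem=34
  op26 P0: load  L0 → S/S on L0; bus (none); mem=34
  op27 P0: store L4 := 96 → M/I on L4; bus (none); mem=80
  op28 P0: store L4 := 31 → M/I on L4; bus (none); mem=80
  op29 P1: load  L4 → S/S on L4; bus BusRd Flush; mem=31

invalidations = 4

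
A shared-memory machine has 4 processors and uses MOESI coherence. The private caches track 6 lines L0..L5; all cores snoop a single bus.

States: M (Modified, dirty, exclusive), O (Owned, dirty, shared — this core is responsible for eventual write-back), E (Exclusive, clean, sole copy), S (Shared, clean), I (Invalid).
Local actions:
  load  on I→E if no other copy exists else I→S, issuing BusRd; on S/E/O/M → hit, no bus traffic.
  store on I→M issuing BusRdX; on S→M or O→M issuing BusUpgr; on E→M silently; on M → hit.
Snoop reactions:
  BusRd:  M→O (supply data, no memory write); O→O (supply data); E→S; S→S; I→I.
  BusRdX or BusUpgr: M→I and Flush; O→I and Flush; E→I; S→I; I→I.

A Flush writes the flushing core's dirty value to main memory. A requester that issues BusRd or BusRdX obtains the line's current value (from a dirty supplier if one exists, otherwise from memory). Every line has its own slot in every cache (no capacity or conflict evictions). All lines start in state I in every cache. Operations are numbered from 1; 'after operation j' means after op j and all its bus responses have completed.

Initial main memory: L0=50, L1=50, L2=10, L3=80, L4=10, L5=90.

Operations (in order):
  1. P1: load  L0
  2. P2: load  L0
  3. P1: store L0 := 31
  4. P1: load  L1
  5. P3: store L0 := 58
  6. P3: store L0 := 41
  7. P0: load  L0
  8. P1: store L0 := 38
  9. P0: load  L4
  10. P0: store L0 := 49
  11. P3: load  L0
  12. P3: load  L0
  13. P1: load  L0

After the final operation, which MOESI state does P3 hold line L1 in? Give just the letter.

state = I

[1] P1: load  L0 | P0:I, P1:E(50), P2:I, P3:I | bus: BusRd
[2] P2: load  L0 | P0:I, P1:S(50), P2:S(50), P3:I | bus: BusRd
[3] P1: store L0 := 31 | P0:I, P1:M(31), P2:I, P3:I | bus: BusUpgr
[4] P1: load  L1 | P0:I, P1:E(50), P2:I, P3:I | bus: BusRd
[5] P3: store L0 := 58 | P0:I, P1:I, P2:I, P3:M(58) | bus: BusRdX,Flush
[6] P3: store L0 := 41 | P0:I, P1:I, P2:I, P3:M(41) | bus: none
[7] P0: load  L0 | P0:S(41), P1:I, P2:I, P3:O(41) | bus: BusRd
[8] P1: store L0 := 38 | P0:I, P1:M(38), P2:I, P3:I | bus: BusRdX,Flush
[9] P0: load  L4 | P0:E(10), P1:I, P2:I, P3:I | bus: BusRd
[10] P0: store L0 := 49 | P0:M(49), P1:I, P2:I, P3:I | bus: BusRdX,Flush
[11] P3: load  L0 | P0:O(49), P1:I, P2:I, P3:S(49) | bus: BusRd
[12] P3: load  L0 | P0:O(49), P1:I, P2:I, P3:S(49) | bus: none
[13] P1: load  L0 | P0:O(49), P1:S(49), P2:I, P3:S(49) | bus: BusRd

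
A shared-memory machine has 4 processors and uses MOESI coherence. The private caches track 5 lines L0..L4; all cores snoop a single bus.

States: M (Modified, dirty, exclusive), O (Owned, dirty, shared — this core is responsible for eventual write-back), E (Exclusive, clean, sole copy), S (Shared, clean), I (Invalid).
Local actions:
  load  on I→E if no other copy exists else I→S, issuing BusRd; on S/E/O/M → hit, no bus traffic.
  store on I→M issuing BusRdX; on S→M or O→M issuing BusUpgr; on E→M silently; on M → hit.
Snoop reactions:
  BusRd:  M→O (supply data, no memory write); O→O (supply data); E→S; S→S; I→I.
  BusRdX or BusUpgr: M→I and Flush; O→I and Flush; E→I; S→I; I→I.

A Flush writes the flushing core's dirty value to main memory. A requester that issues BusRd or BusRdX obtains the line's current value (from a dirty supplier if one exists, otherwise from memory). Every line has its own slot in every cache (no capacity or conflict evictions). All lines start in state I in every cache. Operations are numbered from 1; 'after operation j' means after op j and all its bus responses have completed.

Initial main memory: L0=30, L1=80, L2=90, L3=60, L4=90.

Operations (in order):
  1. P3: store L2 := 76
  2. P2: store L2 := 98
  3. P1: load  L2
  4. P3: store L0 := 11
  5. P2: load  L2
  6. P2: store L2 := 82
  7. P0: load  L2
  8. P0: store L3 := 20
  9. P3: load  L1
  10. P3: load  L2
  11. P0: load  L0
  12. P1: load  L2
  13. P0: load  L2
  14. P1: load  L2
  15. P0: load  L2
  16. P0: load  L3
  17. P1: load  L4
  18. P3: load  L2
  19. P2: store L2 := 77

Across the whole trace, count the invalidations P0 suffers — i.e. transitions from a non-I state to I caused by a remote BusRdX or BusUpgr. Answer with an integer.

invalidations = 1

1. P3: store L2 := 76  bus=[BusRdX]  L2: P0=I P1=I P2=I P3=M  mem[L2]=90
2. P2: store L2 := 98  bus=[BusRdX,Flush]  L2: P0=I P1=I P2=M P3=I  mem[L2]=76
3. P1: load  L2  bus=[BusRd]  L2: P0=I P1=S P2=O P3=I  mem[L2]=76
4. P3: store L0 := 11  bus=[BusRdX]  L0: P0=I P1=I P2=I P3=M  mem[L0]=30
5. P2: load  L2  bus=[-]  L2: P0=I P1=S P2=O P3=I  mem[L2]=76
6. P2: store L2 := 82  bus=[BusUpgr]  L2: P0=I P1=I P2=M P3=I  mem[L2]=76
7. P0: load  L2  bus=[BusRd]  L2: P0=S P1=I P2=O P3=I  mem[L2]=76
8. P0: store L3 := 20  bus=[BusRdX]  L3: P0=M P1=I P2=I P3=I  mem[L3]=60
9. P3: load  L1  bus=[BusRd]  L1: P0=I P1=I P2=I P3=E  mem[L1]=80
10. P3: load  L2  bus=[BusRd]  L2: P0=S P1=I P2=O P3=S  mem[L2]=76
11. P0: load  L0  bus=[BusRd]  L0: P0=S P1=I P2=I P3=O  mem[L0]=30
12. P1: load  L2  bus=[BusRd]  L2: P0=S P1=S P2=O P3=S  mem[L2]=76
13. P0: load  L2  bus=[-]  L2: P0=S P1=S P2=O P3=S  mem[L2]=76
14. P1: load  L2  bus=[-]  L2: P0=S P1=S P2=O P3=S  mem[L2]=76
15. P0: load  L2  bus=[-]  L2: P0=S P1=S P2=O P3=S  mem[L2]=76
16. P0: load  L3  bus=[-]  L3: P0=M P1=I P2=I P3=I  mem[L3]=60
17. P1: load  L4  bus=[BusRd]  L4: P0=I P1=E P2=I P3=I  mem[L4]=90
18. P3: load  L2  bus=[-]  L2: P0=S P1=S P2=O P3=S  mem[L2]=76
19. P2: store L2 := 77  bus=[BusUpgr]  L2: P0=I P1=I P2=M P3=I  mem[L2]=76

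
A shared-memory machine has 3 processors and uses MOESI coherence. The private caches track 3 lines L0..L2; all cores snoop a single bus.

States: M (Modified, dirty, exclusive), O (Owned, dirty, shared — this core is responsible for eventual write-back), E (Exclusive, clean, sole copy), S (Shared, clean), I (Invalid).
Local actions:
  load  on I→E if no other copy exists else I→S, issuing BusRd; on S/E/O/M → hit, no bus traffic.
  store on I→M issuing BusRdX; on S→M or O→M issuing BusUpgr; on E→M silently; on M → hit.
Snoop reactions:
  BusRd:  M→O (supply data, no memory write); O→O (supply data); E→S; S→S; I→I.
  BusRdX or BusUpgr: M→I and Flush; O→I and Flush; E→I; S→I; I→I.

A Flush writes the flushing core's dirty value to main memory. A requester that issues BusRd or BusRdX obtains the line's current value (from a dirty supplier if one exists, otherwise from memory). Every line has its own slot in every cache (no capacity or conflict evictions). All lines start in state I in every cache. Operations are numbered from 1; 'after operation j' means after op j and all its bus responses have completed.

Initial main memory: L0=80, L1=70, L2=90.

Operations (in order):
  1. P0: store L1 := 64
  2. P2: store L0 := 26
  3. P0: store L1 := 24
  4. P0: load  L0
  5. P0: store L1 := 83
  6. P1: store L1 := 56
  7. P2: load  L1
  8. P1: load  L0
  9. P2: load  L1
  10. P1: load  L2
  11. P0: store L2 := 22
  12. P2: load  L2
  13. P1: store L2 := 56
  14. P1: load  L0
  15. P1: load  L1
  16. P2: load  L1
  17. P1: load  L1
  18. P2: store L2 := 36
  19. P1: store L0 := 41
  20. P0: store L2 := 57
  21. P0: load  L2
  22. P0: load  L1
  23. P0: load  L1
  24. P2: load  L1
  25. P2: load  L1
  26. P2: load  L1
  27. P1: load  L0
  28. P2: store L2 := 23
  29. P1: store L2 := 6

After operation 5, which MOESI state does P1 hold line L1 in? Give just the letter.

state = I

1. P0: store L1 := 64  bus=[BusRdX]  L1: P0=M P1=I P2=I  mem[L1]=70
2. P2: store L0 := 26  bus=[BusRdX]  L0: P0=I P1=I P2=M  mem[L0]=80
3. P0: store L1 := 24  bus=[-]  L1: P0=M P1=I P2=I  mem[L1]=70
4. P0: load  L0  bus=[BusRd]  L0: P0=S P1=I P2=O  mem[L0]=80
5. P0: store L1 := 83  bus=[-]  L1: P0=M P1=I P2=I  mem[L1]=70
6. P1: store L1 := 56  bus=[BusRdX,Flush]  L1: P0=I P1=M P2=I  mem[L1]=83
7. P2: load  L1  bus=[BusRd]  L1: P0=I P1=O P2=S  mem[L1]=83
8. P1: load  L0  bus=[BusRd]  L0: P0=S P1=S P2=O  mem[L0]=80
9. P2: load  L1  bus=[-]  L1: P0=I P1=O P2=S  mem[L1]=83
10. P1: load  L2  bus=[BusRd]  L2: P0=I P1=E P2=I  mem[L2]=90
11. P0: store L2 := 22  bus=[BusRdX]  L2: P0=M P1=I P2=I  mem[L2]=90
12. P2: load  L2  bus=[BusRd]  L2: P0=O P1=I P2=S  mem[L2]=90
13. P1: store L2 := 56  bus=[BusRdX,Flush]  L2: P0=I P1=M P2=I  mem[L2]=22
14. P1: load  L0  bus=[-]  L0: P0=S P1=S P2=O  mem[L0]=80
15. P1: load  L1  bus=[-]  L1: P0=I P1=O P2=S  mem[L1]=83
16. P2: load  L1  bus=[-]  L1: P0=I P1=O P2=S  mem[L1]=83
17. P1: load  L1  bus=[-]  L1: P0=I P1=O P2=S  mem[L1]=83
18. P2: store L2 := 36  bus=[BusRdX,Flush]  L2: P0=I P1=I P2=M  mem[L2]=56
19. P1: store L0 := 41  bus=[BusUpgr,Flush]  L0: P0=I P1=M P2=I  mem[L0]=26
20. P0: store L2 := 57  bus=[BusRdX,Flush]  L2: P0=M P1=I P2=I  mem[L2]=36
21. P0: load  L2  bus=[-]  L2: P0=M P1=I P2=I  mem[L2]=36
22. P0: load  L1  bus=[BusRd]  L1: P0=S P1=O P2=S  mem[L1]=83
23. P0: load  L1  bus=[-]  L1: P0=S P1=O P2=S  mem[L1]=83
24. P2: load  L1  bus=[-]  L1: P0=S P1=O P2=S  mem[L1]=83
25. P2: load  L1  bus=[-]  L1: P0=S P1=O P2=S  mem[L1]=83
26. P2: load  L1  bus=[-]  L1: P0=S P1=O P2=S  mem[L1]=83
27. P1: load  L0  bus=[-]  L0: P0=I P1=M P2=I  mem[L0]=26
28. P2: store L2 := 23  bus=[BusRdX,Flush]  L2: P0=I P1=I P2=M  mem[L2]=57
29. P1: store L2 := 6  bus=[BusRdX,Flush]  L2: P0=I P1=M P2=I  mem[L2]=23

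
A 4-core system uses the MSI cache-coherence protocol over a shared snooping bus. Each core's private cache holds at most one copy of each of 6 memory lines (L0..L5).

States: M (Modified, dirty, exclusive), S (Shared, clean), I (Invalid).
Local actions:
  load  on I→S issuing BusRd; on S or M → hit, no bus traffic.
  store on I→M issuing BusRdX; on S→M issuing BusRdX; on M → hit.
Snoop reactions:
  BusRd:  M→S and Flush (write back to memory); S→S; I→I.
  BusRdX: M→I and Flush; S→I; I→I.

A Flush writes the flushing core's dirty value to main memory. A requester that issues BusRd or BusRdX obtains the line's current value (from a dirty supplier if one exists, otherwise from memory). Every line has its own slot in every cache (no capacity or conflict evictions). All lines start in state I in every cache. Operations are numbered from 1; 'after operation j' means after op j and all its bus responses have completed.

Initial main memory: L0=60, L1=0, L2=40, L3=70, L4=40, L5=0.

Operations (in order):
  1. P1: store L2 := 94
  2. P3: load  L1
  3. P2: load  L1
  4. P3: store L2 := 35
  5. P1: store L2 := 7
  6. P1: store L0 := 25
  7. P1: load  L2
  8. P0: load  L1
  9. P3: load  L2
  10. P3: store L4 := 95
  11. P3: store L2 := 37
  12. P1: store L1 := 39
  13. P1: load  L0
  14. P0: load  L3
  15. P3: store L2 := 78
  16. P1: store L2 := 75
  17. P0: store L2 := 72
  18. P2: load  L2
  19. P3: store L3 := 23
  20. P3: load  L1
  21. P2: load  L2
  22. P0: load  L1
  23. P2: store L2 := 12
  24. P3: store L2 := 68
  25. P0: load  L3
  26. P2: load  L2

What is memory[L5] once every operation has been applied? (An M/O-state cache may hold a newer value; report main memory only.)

step 1: P1: store L2 := 94  ⟶  IMII  (L2)  txn=BusRdX  M[L2]=40
step 2: P3: load  L1  ⟶  IIIS  (L1)  txn=BusRd  M[L1]=0
step 3: P2: load  L1  ⟶  IISS  (L1)  txn=BusRd  M[L1]=0
step 4: P3: store L2 := 35  ⟶  IIIM  (L2)  txn=BusRdX+Flush  M[L2]=94
step 5: P1: store L2 := 7  ⟶  IMII  (L2)  txn=BusRdX+Flush  M[L2]=35
step 6: P1: store L0 := 25  ⟶  IMII  (L0)  txn=BusRdX  M[L0]=60
step 7: P1: load  L2  ⟶  IMII  (L2)  txn=∅  M[L2]=35
step 8: P0: load  L1  ⟶  SISS  (L1)  txn=BusRd  M[L1]=0
step 9: P3: load  L2  ⟶  ISIS  (L2)  txn=BusRd+Flush  M[L2]=7
step 10: P3: store L4 := 95  ⟶  IIIM  (L4)  txn=BusRdX  M[L4]=40
step 11: P3: store L2 := 37  ⟶  IIIM  (L2)  txn=BusRdX  M[L2]=7
step 12: P1: store L1 := 39  ⟶  IMII  (L1)  txn=BusRdX  M[L1]=0
step 13: P1: load  L0  ⟶  IMII  (L0)  txn=∅  M[L0]=60
step 14: P0: load  L3  ⟶  SIII  (L3)  txn=BusRd  M[L3]=70
step 15: P3: store L2 := 78  ⟶  IIIM  (L2)  txn=∅  M[L2]=7
step 16: P1: store L2 := 75  ⟶  IMII  (L2)  txn=BusRdX+Flush  M[L2]=78
step 17: P0: store L2 := 72  ⟶  MIII  (L2)  txn=BusRdX+Flush  M[L2]=75
step 18: P2: load  L2  ⟶  SISI  (L2)  txn=BusRd+Flush  M[L2]=72
step 19: P3: store L3 := 23  ⟶  IIIM  (L3)  txn=BusRdX  M[L3]=70
step 20: P3: load  L1  ⟶  ISIS  (L1)  txn=BusRd+Flush  M[L1]=39
step 21: P2: load  L2  ⟶  SISI  (L2)  txn=∅  M[L2]=72
step 22: P0: load  L1  ⟶  SSIS  (L1)  txn=BusRd  M[L1]=39
step 23: P2: store L2 := 12  ⟶  IIMI  (L2)  txn=BusRdX  M[L2]=72
step 24: P3: store L2 := 68  ⟶  IIIM  (L2)  txn=BusRdX+Flush  M[L2]=12
step 25: P0: load  L3  ⟶  SIIS  (L3)  txn=BusRd+Flush  M[L3]=23
step 26: P2: load  L2  ⟶  IISS  (L2)  txn=BusRd+Flush  M[L2]=68

memory[L5] = 0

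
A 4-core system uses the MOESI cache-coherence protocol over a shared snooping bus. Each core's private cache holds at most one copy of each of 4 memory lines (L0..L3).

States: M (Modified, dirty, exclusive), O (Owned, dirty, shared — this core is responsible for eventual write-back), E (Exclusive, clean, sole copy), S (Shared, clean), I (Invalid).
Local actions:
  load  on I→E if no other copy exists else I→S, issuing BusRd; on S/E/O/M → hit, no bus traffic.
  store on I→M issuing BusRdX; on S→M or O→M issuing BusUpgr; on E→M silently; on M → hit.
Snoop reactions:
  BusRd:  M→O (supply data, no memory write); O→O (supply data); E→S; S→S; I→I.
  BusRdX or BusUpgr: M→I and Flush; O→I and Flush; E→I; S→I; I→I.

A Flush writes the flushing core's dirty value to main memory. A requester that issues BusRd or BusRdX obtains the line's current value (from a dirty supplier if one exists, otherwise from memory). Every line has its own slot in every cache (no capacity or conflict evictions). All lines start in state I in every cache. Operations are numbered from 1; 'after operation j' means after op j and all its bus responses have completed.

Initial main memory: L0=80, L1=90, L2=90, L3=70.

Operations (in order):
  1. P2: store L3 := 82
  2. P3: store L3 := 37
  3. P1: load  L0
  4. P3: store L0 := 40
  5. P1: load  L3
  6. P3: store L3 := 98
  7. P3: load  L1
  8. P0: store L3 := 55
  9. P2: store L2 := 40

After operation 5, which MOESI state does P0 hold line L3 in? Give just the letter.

  op1 P2: store L3 := 82 → I/I/M/I on L3; bus BusRdX; mem=70
  op2 P3: store L3 := 37 → I/I/I/M on L3; bus BusRdX Flush; mem=82
  op3 P1: load  L0 → I/E/I/I on L0; bus BusRd; mem=80
  op4 P3: store L0 := 40 → I/I/I/M on L0; bus BusRdX; mem=80
  op5 P1: load  L3 → I/S/I/O on L3; bus BusRd; mem=82
  op6 P3: store L3 := 98 → I/I/I/M on L3; bus BusUpgr; mem=82
  op7 P3: load  L1 → I/I/I/E on L1; bus BusRd; mem=90
  op8 P0: store L3 := 55 → M/I/I/I on L3; bus BusRdX Flush; mem=98
  op9 P2: store L2 := 40 → I/I/M/I on L2; bus BusRdX; mem=90

state = I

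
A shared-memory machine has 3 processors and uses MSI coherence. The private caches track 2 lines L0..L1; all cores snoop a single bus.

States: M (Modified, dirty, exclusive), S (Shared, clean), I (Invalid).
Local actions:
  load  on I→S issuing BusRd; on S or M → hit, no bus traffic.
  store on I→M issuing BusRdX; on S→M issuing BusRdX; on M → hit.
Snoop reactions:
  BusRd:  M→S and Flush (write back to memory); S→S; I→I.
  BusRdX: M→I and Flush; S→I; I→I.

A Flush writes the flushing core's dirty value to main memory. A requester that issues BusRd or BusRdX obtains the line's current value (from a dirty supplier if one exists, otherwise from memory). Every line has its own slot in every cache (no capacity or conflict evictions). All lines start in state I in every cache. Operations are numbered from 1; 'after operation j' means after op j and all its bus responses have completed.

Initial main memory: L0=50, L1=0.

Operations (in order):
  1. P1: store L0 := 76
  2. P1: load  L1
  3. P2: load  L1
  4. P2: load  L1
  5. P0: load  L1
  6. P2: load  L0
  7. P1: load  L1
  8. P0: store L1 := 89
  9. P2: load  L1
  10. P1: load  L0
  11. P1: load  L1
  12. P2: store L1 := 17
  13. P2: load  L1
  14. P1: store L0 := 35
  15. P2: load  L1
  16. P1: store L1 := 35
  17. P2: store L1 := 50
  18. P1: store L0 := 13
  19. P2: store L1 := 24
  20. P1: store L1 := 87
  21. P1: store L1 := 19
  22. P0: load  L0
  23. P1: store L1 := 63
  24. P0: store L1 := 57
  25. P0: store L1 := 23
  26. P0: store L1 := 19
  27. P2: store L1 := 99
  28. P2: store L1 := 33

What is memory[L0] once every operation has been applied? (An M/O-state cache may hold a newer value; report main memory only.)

step 1: P1: store L0 := 76  ⟶  IMI  (L0)  txn=BusRdX  M[L0]=50
step 2: P1: load  L1  ⟶  ISI  (L1)  txn=BusRd  M[L1]=0
step 3: P2: load  L1  ⟶  ISS  (L1)  txn=BusRd  M[L1]=0
step 4: P2: load  L1  ⟶  ISS  (L1)  txn=∅  M[L1]=0
step 5: P0: load  L1  ⟶  SSS  (L1)  txn=BusRd  M[L1]=0
step 6: P2: load  L0  ⟶  ISS  (L0)  txn=BusRd+Flush  M[L0]=76
step 7: P1: load  L1  ⟶  SSS  (L1)  txn=∅  M[L1]=0
step 8: P0: store L1 := 89  ⟶  MII  (L1)  txn=BusRdX  M[L1]=0
step 9: P2: load  L1  ⟶  SIS  (L1)  txn=BusRd+Flush  M[L1]=89
step 10: P1: load  L0  ⟶  ISS  (L0)  txn=∅  M[L0]=76
step 11: P1: load  L1  ⟶  SSS  (L1)  txn=BusRd  M[L1]=89
step 12: P2: store L1 := 17  ⟶  IIM  (L1)  txn=BusRdX  M[L1]=89
step 13: P2: load  L1  ⟶  IIM  (L1)  txn=∅  M[L1]=89
step 14: P1: store L0 := 35  ⟶  IMI  (L0)  txn=BusRdX  M[L0]=76
step 15: P2: load  L1  ⟶  IIM  (L1)  txn=∅  M[L1]=89
step 16: P1: store L1 := 35  ⟶  IMI  (L1)  txn=BusRdX+Flush  M[L1]=17
step 17: P2: store L1 := 50  ⟶  IIM  (L1)  txn=BusRdX+Flush  M[L1]=35
step 18: P1: store L0 := 13  ⟶  IMI  (L0)  txn=∅  M[L0]=76
step 19: P2: store L1 := 24  ⟶  IIM  (L1)  txn=∅  M[L1]=35
step 20: P1: store L1 := 87  ⟶  IMI  (L1)  txn=BusRdX+Flush  M[L1]=24
step 21: P1: store L1 := 19  ⟶  IMI  (L1)  txn=∅  M[L1]=24
step 22: P0: load  L0  ⟶  SSI  (L0)  txn=BusRd+Flush  M[L0]=13
step 23: P1: store L1 := 63  ⟶  IMI  (L1)  txn=∅  M[L1]=24
step 24: P0: store L1 := 57  ⟶  MII  (L1)  txn=BusRdX+Flush  M[L1]=63
step 25: P0: store L1 := 23  ⟶  MII  (L1)  txn=∅  M[L1]=63
step 26: P0: store L1 := 19  ⟶  MII  (L1)  txn=∅  M[L1]=63
step 27: P2: store L1 := 99  ⟶  IIM  (L1)  txn=BusRdX+Flush  M[L1]=19
step 28: P2: store L1 := 33  ⟶  IIM  (L1)  txn=∅  M[L1]=19

memory[L0] = 13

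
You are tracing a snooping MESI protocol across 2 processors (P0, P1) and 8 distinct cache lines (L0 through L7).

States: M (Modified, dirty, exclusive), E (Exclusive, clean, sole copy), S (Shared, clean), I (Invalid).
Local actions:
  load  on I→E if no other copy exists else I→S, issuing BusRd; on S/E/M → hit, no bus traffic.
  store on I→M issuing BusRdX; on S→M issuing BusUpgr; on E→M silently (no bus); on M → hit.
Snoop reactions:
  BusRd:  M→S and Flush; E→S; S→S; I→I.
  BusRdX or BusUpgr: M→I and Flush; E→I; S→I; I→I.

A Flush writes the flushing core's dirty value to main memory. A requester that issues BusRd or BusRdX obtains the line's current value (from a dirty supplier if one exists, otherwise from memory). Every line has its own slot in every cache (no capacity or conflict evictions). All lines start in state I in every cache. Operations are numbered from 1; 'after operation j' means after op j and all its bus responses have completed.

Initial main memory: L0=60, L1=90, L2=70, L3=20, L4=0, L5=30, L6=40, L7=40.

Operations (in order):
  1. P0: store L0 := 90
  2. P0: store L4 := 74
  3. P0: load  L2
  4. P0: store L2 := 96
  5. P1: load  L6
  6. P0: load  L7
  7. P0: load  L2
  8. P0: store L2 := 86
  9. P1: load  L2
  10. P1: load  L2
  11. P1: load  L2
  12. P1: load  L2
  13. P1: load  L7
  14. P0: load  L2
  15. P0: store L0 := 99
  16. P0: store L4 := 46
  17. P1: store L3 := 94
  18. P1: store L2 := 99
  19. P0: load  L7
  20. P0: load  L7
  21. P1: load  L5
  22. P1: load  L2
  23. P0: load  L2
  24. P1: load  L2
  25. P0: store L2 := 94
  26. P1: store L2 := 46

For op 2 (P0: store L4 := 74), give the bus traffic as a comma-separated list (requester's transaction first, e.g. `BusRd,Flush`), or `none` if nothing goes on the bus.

1. P0: store L0 := 90  bus=[BusRdX]  L0: P0=M P1=I  mem[L0]=60
2. P0: store L4 := 74  bus=[BusRdX]  L4: P0=M P1=I  mem[L4]=0
3. P0: load  L2  bus=[BusRd]  L2: P0=E P1=I  mem[L2]=70
4. P0: store L2 := 96  bus=[-]  L2: P0=M P1=I  mem[L2]=70
5. P1: load  L6  bus=[BusRd]  L6: P0=I P1=E  mem[L6]=40
6. P0: load  L7  bus=[BusRd]  L7: P0=E P1=I  mem[L7]=40
7. P0: load  L2  bus=[-]  L2: P0=M P1=I  mem[L2]=70
8. P0: store L2 := 86  bus=[-]  L2: P0=M P1=I  mem[L2]=70
9. P1: load  L2  bus=[BusRd,Flush]  L2: P0=S P1=S  mem[L2]=86
10. P1: load  L2  bus=[-]  L2: P0=S P1=S  mem[L2]=86
11. P1: load  L2  bus=[-]  L2: P0=S P1=S  mem[L2]=86
12. P1: load  L2  bus=[-]  L2: P0=S P1=S  mem[L2]=86
13. P1: load  L7  bus=[BusRd]  L7: P0=S P1=S  mem[L7]=40
14. P0: load  L2  bus=[-]  L2: P0=S P1=S  mem[L2]=86
15. P0: store L0 := 99  bus=[-]  L0: P0=M P1=I  mem[L0]=60
16. P0: store L4 := 46  bus=[-]  L4: P0=M P1=I  mem[L4]=0
17. P1: store L3 := 94  bus=[BusRdX]  L3: P0=I P1=M  mem[L3]=20
18. P1: store L2 := 99  bus=[BusUpgr]  L2: P0=I P1=M  mem[L2]=86
19. P0: load  L7  bus=[-]  L7: P0=S P1=S  mem[L7]=40
20. P0: load  L7  bus=[-]  L7: P0=S P1=S  mem[L7]=40
21. P1: load  L5  bus=[BusRd]  L5: P0=I P1=E  mem[L5]=30
22. P1: load  L2  bus=[-]  L2: P0=I P1=M  mem[L2]=86
23. P0: load  L2  bus=[BusRd,Flush]  L2: P0=S P1=S  mem[L2]=99
24. P1: load  L2  bus=[-]  L2: P0=S P1=S  mem[L2]=99
25. P0: store L2 := 94  bus=[BusUpgr]  L2: P0=M P1=I  mem[L2]=99
26. P1: store L2 := 46  bus=[BusRdX,Flush]  L2: P0=I P1=M  mem[L2]=94

bus = BusRdX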